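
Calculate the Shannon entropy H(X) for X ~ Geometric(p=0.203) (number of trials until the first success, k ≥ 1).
2.4854 nats

We have X ~ Geometric(p=0.203) (number of trials until the first success, k ≥ 1).

The Shannon entropy measures the uncertainty or information content of the distribution.

For a Geometric distribution with p=0.203 (number of trials until the first success, k ≥ 1):
H(X) = 2.4854 nats

(In bits, this would be 3.5857 bits.)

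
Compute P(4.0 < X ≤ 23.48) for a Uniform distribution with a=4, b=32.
0.695714

We have X ~ Uniform(a=4, b=32).

To find P(4.0 < X ≤ 23.48), we use:
P(4.0 < X ≤ 23.48) = P(X ≤ 23.48) - P(X ≤ 4.0)
                 = F(23.48) - F(4.0)
                 = 0.695714 - 0.000000
                 = 0.695714

So there's approximately a 69.6% chance that X falls in this range.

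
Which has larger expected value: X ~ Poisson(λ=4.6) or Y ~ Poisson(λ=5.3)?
Y has larger mean (5.3000 > 4.6000)

Compute the expected value for each distribution:

X ~ Poisson(λ=4.6):
E[X] = 4.6000

Y ~ Poisson(λ=5.3):
E[Y] = 5.3000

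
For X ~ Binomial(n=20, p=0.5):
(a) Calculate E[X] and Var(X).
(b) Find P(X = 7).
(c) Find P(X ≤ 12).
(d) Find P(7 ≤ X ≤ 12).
(a) E[X] = 10.0000, Var(X) = 5.0000
(b) P(X = 7) = 0.073929
(c) P(X ≤ 12) = 0.868412
(d) P(7 ≤ X ≤ 12) = 0.810753

We have X ~ Binomial(n=20, p=0.5).

(a) Moments:
E[X] = 10.0000
Var(X) = 5.0000
σ = √Var(X) = 2.2361

(b) Point probability using PMF:
P(X = 7) = 0.073929

(c) Cumulative probability using CDF:
P(X ≤ 12) = F(12) = 0.868412

(d) Range probability:
P(7 ≤ X ≤ 12) = P(X ≤ 12) - P(X ≤ 6)
                   = F(12) - F(6)
                   = 0.868412 - 0.057659
                   = 0.810753

This means approximately 81.1% of outcomes fall in the interval [7, 12].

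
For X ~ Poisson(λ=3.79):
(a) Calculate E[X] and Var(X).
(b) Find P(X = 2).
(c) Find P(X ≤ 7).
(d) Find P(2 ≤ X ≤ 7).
(a) E[X] = 3.7900, Var(X) = 3.7900
(b) P(X = 2) = 0.162283
(c) P(X ≤ 7) = 0.960398
(d) P(2 ≤ X ≤ 7) = 0.852165

We have X ~ Poisson(λ=3.79).

(a) Moments:
E[X] = 3.7900
Var(X) = 3.7900
σ = √Var(X) = 1.9468

(b) Point probability using PMF:
P(X = 2) = 0.162283

(c) Cumulative probability using CDF:
P(X ≤ 7) = F(7) = 0.960398

(d) Range probability:
P(2 ≤ X ≤ 7) = P(X ≤ 7) - P(X ≤ 1)
                   = F(7) - F(1)
                   = 0.960398 - 0.108233
                   = 0.852165

This means approximately 85.2% of outcomes fall in the interval [2, 7].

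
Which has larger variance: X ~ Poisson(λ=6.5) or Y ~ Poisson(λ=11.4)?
Y has larger variance (11.4000 > 6.5000)

Compute the variance for each distribution:

X ~ Poisson(λ=6.5):
Var(X) = 6.5000

Y ~ Poisson(λ=11.4):
Var(Y) = 11.4000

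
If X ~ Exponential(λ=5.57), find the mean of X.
0.1795

We have X ~ Exponential(λ=5.57).

For an Exponential distribution with λ=5.57:
E[X] = 0.1795

This is the expected (average) value of X.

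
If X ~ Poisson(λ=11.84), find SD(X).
3.4409

We have X ~ Poisson(λ=11.84).

For a Poisson distribution with λ=11.84:
σ = √Var(X) = 3.4409

The standard deviation is the square root of the variance.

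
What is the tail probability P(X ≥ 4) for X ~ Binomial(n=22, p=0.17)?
0.528503

We have X ~ Binomial(n=22, p=0.17).

For discrete distributions, P(X ≥ 4) = 1 - P(X ≤ 3).

P(X ≤ 3) = 0.471497
P(X ≥ 4) = 1 - 0.471497 = 0.528503

So there's approximately a 52.9% chance that X is at least 4.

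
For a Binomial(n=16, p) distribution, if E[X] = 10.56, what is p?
p = 0.66

For a Binomial(n, p) distribution:
E[X] = n × p

Given n = 16 and E[X] = 10.56:
10.56 = 16 × p
p = 10.56 / 16 = 0.66

Verification: Binomial(16, 0.66) has E[X] = 10.56 ✓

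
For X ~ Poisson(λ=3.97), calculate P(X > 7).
0.049367

We have X ~ Poisson(λ=3.97).

P(X > 7) = 1 - P(X ≤ 7)
                = 1 - F(7)
                = 1 - 0.950633
                = 0.049367

So there's approximately a 4.9% chance that X exceeds 7.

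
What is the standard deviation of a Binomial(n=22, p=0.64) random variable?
2.2514

We have X ~ Binomial(n=22, p=0.64).

For a Binomial distribution with n=22, p=0.64:
σ = √Var(X) = 2.2514

The standard deviation is the square root of the variance.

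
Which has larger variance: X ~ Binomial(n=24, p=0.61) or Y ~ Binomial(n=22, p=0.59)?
X has larger variance (5.7096 > 5.3218)

Compute the variance for each distribution:

X ~ Binomial(n=24, p=0.61):
Var(X) = 5.7096

Y ~ Binomial(n=22, p=0.59):
Var(Y) = 5.3218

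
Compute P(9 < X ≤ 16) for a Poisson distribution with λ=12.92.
0.670029

We have X ~ Poisson(λ=12.92).

To find P(9 < X ≤ 16), we use:
P(9 < X ≤ 16) = P(X ≤ 16) - P(X ≤ 9)
                 = F(16) - F(9)
                 = 0.841191 - 0.171161
                 = 0.670029

So there's approximately a 67.0% chance that X falls in this range.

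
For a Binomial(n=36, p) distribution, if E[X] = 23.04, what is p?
p = 0.64

For a Binomial(n, p) distribution:
E[X] = n × p

Given n = 36 and E[X] = 23.04:
23.04 = 36 × p
p = 23.04 / 36 = 0.64

Verification: Binomial(36, 0.64) has E[X] = 23.04 ✓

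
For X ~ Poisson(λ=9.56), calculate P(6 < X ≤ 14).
0.777045

We have X ~ Poisson(λ=9.56).

To find P(6 < X ≤ 14), we use:
P(6 < X ≤ 14) = P(X ≤ 14) - P(X ≤ 6)
                 = F(14) - F(6)
                 = 0.937460 - 0.160414
                 = 0.777045

So there's approximately a 77.7% chance that X falls in this range.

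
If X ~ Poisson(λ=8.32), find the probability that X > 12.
0.080444

We have X ~ Poisson(λ=8.32).

P(X > 12) = 1 - P(X ≤ 12)
                = 1 - F(12)
                = 1 - 0.919556
                = 0.080444

So there's approximately a 8.0% chance that X exceeds 12.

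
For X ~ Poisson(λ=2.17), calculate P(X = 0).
0.114178

We have X ~ Poisson(λ=2.17).

For a Poisson distribution, the PMF gives us the probability of each outcome.

Using the PMF formula:
P(X = 0) = 0.114178

Rounded to 4 decimal places: 0.1142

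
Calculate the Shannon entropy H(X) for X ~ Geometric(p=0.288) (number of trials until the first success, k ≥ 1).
2.0846 nats

We have X ~ Geometric(p=0.288) (number of trials until the first success, k ≥ 1).

The Shannon entropy measures the uncertainty or information content of the distribution.

For a Geometric distribution with p=0.288 (number of trials until the first success, k ≥ 1):
H(X) = 2.0846 nats

(In bits, this would be 3.0074 bits.)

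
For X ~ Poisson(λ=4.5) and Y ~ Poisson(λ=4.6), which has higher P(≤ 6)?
X has higher probability (P(X ≤ 6) = 0.8311 > P(Y ≤ 6) = 0.8180)

Compute P(≤ 6) for each distribution:

X ~ Poisson(λ=4.5):
P(X ≤ 6) = 0.8311

Y ~ Poisson(λ=4.6):
P(Y ≤ 6) = 0.8180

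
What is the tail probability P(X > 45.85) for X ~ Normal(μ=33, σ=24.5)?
0.299969

We have X ~ Normal(μ=33, σ=24.5).

P(X > 45.85) = 1 - P(X ≤ 45.85)
                = 1 - F(45.85)
                = 1 - 0.700031
                = 0.299969

So there's approximately a 30.0% chance that X exceeds 45.85.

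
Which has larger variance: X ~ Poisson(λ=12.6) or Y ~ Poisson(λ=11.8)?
X has larger variance (12.6000 > 11.8000)

Compute the variance for each distribution:

X ~ Poisson(λ=12.6):
Var(X) = 12.6000

Y ~ Poisson(λ=11.8):
Var(Y) = 11.8000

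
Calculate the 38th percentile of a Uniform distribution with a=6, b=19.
10.9400

We have X ~ Uniform(a=6, b=19).

We want to find x such that P(X ≤ x) = 0.38.

This is the 38th percentile, which means 38% of values fall below this point.

Using the inverse CDF (quantile function):
x = F⁻¹(0.38) = 10.9400

Verification: P(X ≤ 10.9400) = 0.38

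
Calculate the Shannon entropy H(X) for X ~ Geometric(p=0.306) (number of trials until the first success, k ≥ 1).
2.0126 nats

We have X ~ Geometric(p=0.306) (number of trials until the first success, k ≥ 1).

The Shannon entropy measures the uncertainty or information content of the distribution.

For a Geometric distribution with p=0.306 (number of trials until the first success, k ≥ 1):
H(X) = 2.0126 nats

(In bits, this would be 2.9036 bits.)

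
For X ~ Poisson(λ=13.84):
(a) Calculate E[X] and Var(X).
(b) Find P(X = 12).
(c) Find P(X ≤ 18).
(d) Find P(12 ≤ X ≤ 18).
(a) E[X] = 13.8400, Var(X) = 13.8400
(b) P(X = 12) = 0.100614
(c) P(X ≤ 18) = 0.891311
(d) P(12 ≤ X ≤ 18) = 0.617543

We have X ~ Poisson(λ=13.84).

(a) Moments:
E[X] = 13.8400
Var(X) = 13.8400
σ = √Var(X) = 3.7202

(b) Point probability using PMF:
P(X = 12) = 0.100614

(c) Cumulative probability using CDF:
P(X ≤ 18) = F(18) = 0.891311

(d) Range probability:
P(12 ≤ X ≤ 18) = P(X ≤ 18) - P(X ≤ 11)
                   = F(18) - F(11)
                   = 0.891311 - 0.273768
                   = 0.617543

This means approximately 61.8% of outcomes fall in the interval [12, 18].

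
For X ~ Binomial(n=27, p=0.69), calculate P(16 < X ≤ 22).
0.766418

We have X ~ Binomial(n=27, p=0.69).

To find P(16 < X ≤ 22), we use:
P(16 < X ≤ 22) = P(X ≤ 22) - P(X ≤ 16)
                 = F(22) - F(16)
                 = 0.952578 - 0.186160
                 = 0.766418

So there's approximately a 76.6% chance that X falls in this range.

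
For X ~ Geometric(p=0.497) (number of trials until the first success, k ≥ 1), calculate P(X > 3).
0.127264

We have X ~ Geometric(p=0.497) (number of trials until the first success, k ≥ 1).

P(X > 3) = 1 - P(X ≤ 3)
                = 1 - F(3)
                = 1 - 0.872736
                = 0.127264

So there's approximately a 12.7% chance that X exceeds 3.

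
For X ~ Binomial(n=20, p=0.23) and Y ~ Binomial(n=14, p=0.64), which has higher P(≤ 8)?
X has higher probability (P(X ≤ 8) = 0.9754 > P(Y ≤ 8) = 0.3899)

Compute P(≤ 8) for each distribution:

X ~ Binomial(n=20, p=0.23):
P(X ≤ 8) = 0.9754

Y ~ Binomial(n=14, p=0.64):
P(Y ≤ 8) = 0.3899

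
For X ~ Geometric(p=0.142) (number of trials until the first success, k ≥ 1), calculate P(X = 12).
0.026342

We have X ~ Geometric(p=0.142) (number of trials until the first success, k ≥ 1).

For a Geometric distribution, the PMF gives us the probability of each outcome.

Using the PMF formula:
P(X = 12) = 0.026342

Rounded to 4 decimal places: 0.0263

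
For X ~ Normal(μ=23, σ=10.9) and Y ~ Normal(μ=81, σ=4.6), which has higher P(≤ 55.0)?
X has higher probability (P(X ≤ 55.0) = 0.9983 > P(Y ≤ 55.0) = 0.0000)

Compute P(≤ 55.0) for each distribution:

X ~ Normal(μ=23, σ=10.9):
P(X ≤ 55.0) = 0.9983

Y ~ Normal(μ=81, σ=4.6):
P(Y ≤ 55.0) = 0.0000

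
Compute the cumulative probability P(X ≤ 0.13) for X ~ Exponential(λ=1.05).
0.127594

We have X ~ Exponential(λ=1.05).

The CDF gives us P(X ≤ k).

Using the CDF:
P(X ≤ 0.13) = 0.127594

This means there's approximately a 12.8% chance that X is at most 0.13.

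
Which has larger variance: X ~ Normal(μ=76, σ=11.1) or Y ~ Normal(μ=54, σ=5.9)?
X has larger variance (123.2100 > 34.8100)

Compute the variance for each distribution:

X ~ Normal(μ=76, σ=11.1):
Var(X) = 123.2100

Y ~ Normal(μ=54, σ=5.9):
Var(Y) = 34.8100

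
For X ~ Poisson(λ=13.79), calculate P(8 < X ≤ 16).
0.705073

We have X ~ Poisson(λ=13.79).

To find P(8 < X ≤ 16), we use:
P(8 < X ≤ 16) = P(X ≤ 16) - P(X ≤ 8)
                 = F(16) - F(8)
                 = 0.773814 - 0.068741
                 = 0.705073

So there's approximately a 70.5% chance that X falls in this range.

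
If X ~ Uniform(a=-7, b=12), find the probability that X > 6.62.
0.283158

We have X ~ Uniform(a=-7, b=12).

P(X > 6.62) = 1 - P(X ≤ 6.62)
                = 1 - F(6.62)
                = 1 - 0.716842
                = 0.283158

So there's approximately a 28.3% chance that X exceeds 6.62.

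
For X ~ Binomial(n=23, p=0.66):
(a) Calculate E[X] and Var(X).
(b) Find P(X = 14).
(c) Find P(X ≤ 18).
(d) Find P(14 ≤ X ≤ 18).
(a) E[X] = 15.1800, Var(X) = 5.1612
(b) P(X = 14) = 0.147655
(c) P(X ≤ 18) = 0.933122
(d) P(14 ≤ X ≤ 18) = 0.706293

We have X ~ Binomial(n=23, p=0.66).

(a) Moments:
E[X] = 15.1800
Var(X) = 5.1612
σ = √Var(X) = 2.2718

(b) Point probability using PMF:
P(X = 14) = 0.147655

(c) Cumulative probability using CDF:
P(X ≤ 18) = F(18) = 0.933122

(d) Range probability:
P(14 ≤ X ≤ 18) = P(X ≤ 18) - P(X ≤ 13)
                   = F(18) - F(13)
                   = 0.933122 - 0.226829
                   = 0.706293

This means approximately 70.6% of outcomes fall in the interval [14, 18].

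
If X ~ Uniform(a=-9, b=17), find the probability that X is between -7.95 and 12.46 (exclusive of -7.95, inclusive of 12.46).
0.785000

We have X ~ Uniform(a=-9, b=17).

To find P(-7.95 < X ≤ 12.46), we use:
P(-7.95 < X ≤ 12.46) = P(X ≤ 12.46) - P(X ≤ -7.95)
                 = F(12.46) - F(-7.95)
                 = 0.825385 - 0.040385
                 = 0.785000

So there's approximately a 78.5% chance that X falls in this range.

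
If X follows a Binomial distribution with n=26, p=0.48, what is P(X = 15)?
0.096077

We have X ~ Binomial(n=26, p=0.48).

For a Binomial distribution, the PMF gives us the probability of each outcome.

Using the PMF formula:
P(X = 15) = 0.096077

Rounded to 4 decimal places: 0.0961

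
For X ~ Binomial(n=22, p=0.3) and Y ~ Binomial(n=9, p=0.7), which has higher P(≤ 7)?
Y has higher probability (P(Y ≤ 7) = 0.8040 > P(X ≤ 7) = 0.6713)

Compute P(≤ 7) for each distribution:

X ~ Binomial(n=22, p=0.3):
P(X ≤ 7) = 0.6713

Y ~ Binomial(n=9, p=0.7):
P(Y ≤ 7) = 0.8040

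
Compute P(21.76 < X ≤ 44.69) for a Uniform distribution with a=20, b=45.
0.917200

We have X ~ Uniform(a=20, b=45).

To find P(21.76 < X ≤ 44.69), we use:
P(21.76 < X ≤ 44.69) = P(X ≤ 44.69) - P(X ≤ 21.76)
                 = F(44.69) - F(21.76)
                 = 0.987600 - 0.070400
                 = 0.917200

So there's approximately a 91.7% chance that X falls in this range.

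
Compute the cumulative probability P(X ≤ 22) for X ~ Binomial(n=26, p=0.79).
0.826285

We have X ~ Binomial(n=26, p=0.79).

The CDF gives us P(X ≤ k).

Using the CDF:
P(X ≤ 22) = 0.826285

This means there's approximately a 82.6% chance that X is at most 22.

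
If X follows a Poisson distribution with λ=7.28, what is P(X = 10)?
0.079412

We have X ~ Poisson(λ=7.28).

For a Poisson distribution, the PMF gives us the probability of each outcome.

Using the PMF formula:
P(X = 10) = 0.079412

Rounded to 4 decimal places: 0.0794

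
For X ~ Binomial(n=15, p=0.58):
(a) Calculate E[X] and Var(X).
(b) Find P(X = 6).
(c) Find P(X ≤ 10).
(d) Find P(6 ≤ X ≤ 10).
(a) E[X] = 8.7000, Var(X) = 3.6540
(b) P(X = 6) = 0.077485
(c) P(X ≤ 10) = 0.826094
(d) P(6 ≤ X ≤ 10) = 0.778177

We have X ~ Binomial(n=15, p=0.58).

(a) Moments:
E[X] = 8.7000
Var(X) = 3.6540
σ = √Var(X) = 1.9115

(b) Point probability using PMF:
P(X = 6) = 0.077485

(c) Cumulative probability using CDF:
P(X ≤ 10) = F(10) = 0.826094

(d) Range probability:
P(6 ≤ X ≤ 10) = P(X ≤ 10) - P(X ≤ 5)
                   = F(10) - F(5)
                   = 0.826094 - 0.047917
                   = 0.778177

This means approximately 77.8% of outcomes fall in the interval [6, 10].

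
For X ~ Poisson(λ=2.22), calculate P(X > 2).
0.382644

We have X ~ Poisson(λ=2.22).

P(X > 2) = 1 - P(X ≤ 2)
                = 1 - F(2)
                = 1 - 0.617356
                = 0.382644

So there's approximately a 38.3% chance that X exceeds 2.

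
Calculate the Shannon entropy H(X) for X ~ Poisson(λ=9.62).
2.5417 nats

We have X ~ Poisson(λ=9.62).

The Shannon entropy measures the uncertainty or information content of the distribution.

For a Poisson distribution with λ=9.62:
H(X) = 2.5417 nats

(In bits, this would be 3.6668 bits.)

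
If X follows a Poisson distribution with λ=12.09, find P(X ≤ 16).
0.893749

We have X ~ Poisson(λ=12.09).

The CDF gives us P(X ≤ k).

Using the CDF:
P(X ≤ 16) = 0.893749

This means there's approximately a 89.4% chance that X is at most 16.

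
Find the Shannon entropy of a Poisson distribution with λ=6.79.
2.3632 nats

We have X ~ Poisson(λ=6.79).

The Shannon entropy measures the uncertainty or information content of the distribution.

For a Poisson distribution with λ=6.79:
H(X) = 2.3632 nats

(In bits, this would be 3.4094 bits.)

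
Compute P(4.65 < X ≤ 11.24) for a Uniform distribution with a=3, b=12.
0.732222

We have X ~ Uniform(a=3, b=12).

To find P(4.65 < X ≤ 11.24), we use:
P(4.65 < X ≤ 11.24) = P(X ≤ 11.24) - P(X ≤ 4.65)
                 = F(11.24) - F(4.65)
                 = 0.915556 - 0.183333
                 = 0.732222

So there's approximately a 73.2% chance that X falls in this range.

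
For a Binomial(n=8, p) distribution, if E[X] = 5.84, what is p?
p = 0.73

For a Binomial(n, p) distribution:
E[X] = n × p

Given n = 8 and E[X] = 5.84:
5.84 = 8 × p
p = 5.84 / 8 = 0.73

Verification: Binomial(8, 0.73) has E[X] = 5.84 ✓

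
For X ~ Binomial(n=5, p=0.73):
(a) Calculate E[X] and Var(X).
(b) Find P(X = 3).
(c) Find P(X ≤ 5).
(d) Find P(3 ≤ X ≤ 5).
(a) E[X] = 3.6500, Var(X) = 0.9855
(b) P(X = 3) = 0.283593
(c) P(X ≤ 5) = 1.000000
(d) P(3 ≤ X ≤ 5) = 0.874277

We have X ~ Binomial(n=5, p=0.73).

(a) Moments:
E[X] = 3.6500
Var(X) = 0.9855
σ = √Var(X) = 0.9927

(b) Point probability using PMF:
P(X = 3) = 0.283593

(c) Cumulative probability using CDF:
P(X ≤ 5) = F(5) = 1.000000

(d) Range probability:
P(3 ≤ X ≤ 5) = P(X ≤ 5) - P(X ≤ 2)
                   = F(5) - F(2)
                   = 1.000000 - 0.125723
                   = 0.874277

This means approximately 87.4% of outcomes fall in the interval [3, 5].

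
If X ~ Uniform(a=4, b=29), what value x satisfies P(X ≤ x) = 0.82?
24.5000

We have X ~ Uniform(a=4, b=29).

We want to find x such that P(X ≤ x) = 0.82.

This is the 82nd percentile, which means 82% of values fall below this point.

Using the inverse CDF (quantile function):
x = F⁻¹(0.82) = 24.5000

Verification: P(X ≤ 24.5000) = 0.82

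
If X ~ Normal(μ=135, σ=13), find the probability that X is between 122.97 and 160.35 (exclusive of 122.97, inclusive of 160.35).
0.797029

We have X ~ Normal(μ=135, σ=13).

To find P(122.97 < X ≤ 160.35), we use:
P(122.97 < X ≤ 160.35) = P(X ≤ 160.35) - P(X ≤ 122.97)
                 = F(160.35) - F(122.97)
                 = 0.974412 - 0.177383
                 = 0.797029

So there's approximately a 79.7% chance that X falls in this range.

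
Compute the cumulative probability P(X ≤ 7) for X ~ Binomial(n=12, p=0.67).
0.358966

We have X ~ Binomial(n=12, p=0.67).

The CDF gives us P(X ≤ k).

Using the CDF:
P(X ≤ 7) = 0.358966

This means there's approximately a 35.9% chance that X is at most 7.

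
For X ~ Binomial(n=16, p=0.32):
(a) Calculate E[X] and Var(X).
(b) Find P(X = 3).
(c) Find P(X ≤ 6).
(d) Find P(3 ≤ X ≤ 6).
(a) E[X] = 5.1200, Var(X) = 3.4816
(b) P(X = 3) = 0.121970
(c) P(X ≤ 6) = 0.774329
(d) P(3 ≤ X ≤ 6) = 0.700963

We have X ~ Binomial(n=16, p=0.32).

(a) Moments:
E[X] = 5.1200
Var(X) = 3.4816
σ = √Var(X) = 1.8659

(b) Point probability using PMF:
P(X = 3) = 0.121970

(c) Cumulative probability using CDF:
P(X ≤ 6) = F(6) = 0.774329

(d) Range probability:
P(3 ≤ X ≤ 6) = P(X ≤ 6) - P(X ≤ 2)
                   = F(6) - F(2)
                   = 0.774329 - 0.073366
                   = 0.700963

This means approximately 70.1% of outcomes fall in the interval [3, 6].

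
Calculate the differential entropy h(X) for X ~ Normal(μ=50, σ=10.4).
3.7607 nats

We have X ~ Normal(μ=50, σ=10.4).

The differential entropy measures the uncertainty or information content of the distribution.

For a Normal distribution with μ=50, σ=10.4:
h(X) = 3.7607 nats

(In bits, this would be 5.4256 bits.)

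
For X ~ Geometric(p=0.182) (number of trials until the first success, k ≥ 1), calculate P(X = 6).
0.066656

We have X ~ Geometric(p=0.182) (number of trials until the first success, k ≥ 1).

For a Geometric distribution, the PMF gives us the probability of each outcome.

Using the PMF formula:
P(X = 6) = 0.066656

Rounded to 4 decimal places: 0.0667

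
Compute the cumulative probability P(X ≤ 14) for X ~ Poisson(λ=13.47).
0.626420

We have X ~ Poisson(λ=13.47).

The CDF gives us P(X ≤ k).

Using the CDF:
P(X ≤ 14) = 0.626420

This means there's approximately a 62.6% chance that X is at most 14.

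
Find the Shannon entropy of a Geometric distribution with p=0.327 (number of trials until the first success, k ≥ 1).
1.9328 nats

We have X ~ Geometric(p=0.327) (number of trials until the first success, k ≥ 1).

The Shannon entropy measures the uncertainty or information content of the distribution.

For a Geometric distribution with p=0.327 (number of trials until the first success, k ≥ 1):
H(X) = 1.9328 nats

(In bits, this would be 2.7885 bits.)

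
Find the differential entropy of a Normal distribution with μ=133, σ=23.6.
4.5802 nats

We have X ~ Normal(μ=133, σ=23.6).

The differential entropy measures the uncertainty or information content of the distribution.

For a Normal distribution with μ=133, σ=23.6:
h(X) = 4.5802 nats

(In bits, this would be 6.6078 bits.)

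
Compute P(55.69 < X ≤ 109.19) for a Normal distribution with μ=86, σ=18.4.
0.846474

We have X ~ Normal(μ=86, σ=18.4).

To find P(55.69 < X ≤ 109.19), we use:
P(55.69 < X ≤ 109.19) = P(X ≤ 109.19) - P(X ≤ 55.69)
                 = F(109.19) - F(55.69)
                 = 0.896224 - 0.049750
                 = 0.846474

So there's approximately a 84.6% chance that X falls in this range.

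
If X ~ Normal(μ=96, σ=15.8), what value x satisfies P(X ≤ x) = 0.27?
86.3176

We have X ~ Normal(μ=96, σ=15.8).

We want to find x such that P(X ≤ x) = 0.27.

This is the 27th percentile, which means 27% of values fall below this point.

Using the inverse CDF (quantile function):
x = F⁻¹(0.27) = 86.3176

Verification: P(X ≤ 86.3176) = 0.27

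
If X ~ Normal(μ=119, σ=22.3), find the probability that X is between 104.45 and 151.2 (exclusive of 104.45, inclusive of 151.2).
0.668573

We have X ~ Normal(μ=119, σ=22.3).

To find P(104.45 < X ≤ 151.2), we use:
P(104.45 < X ≤ 151.2) = P(X ≤ 151.2) - P(X ≤ 104.45)
                 = F(151.2) - F(104.45)
                 = 0.925623 - 0.257050
                 = 0.668573

So there's approximately a 66.9% chance that X falls in this range.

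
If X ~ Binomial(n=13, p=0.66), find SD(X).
1.7080

We have X ~ Binomial(n=13, p=0.66).

For a Binomial distribution with n=13, p=0.66:
σ = √Var(X) = 1.7080

The standard deviation is the square root of the variance.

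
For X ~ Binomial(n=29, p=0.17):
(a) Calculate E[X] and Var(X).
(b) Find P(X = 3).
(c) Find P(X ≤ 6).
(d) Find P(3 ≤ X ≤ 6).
(a) E[X] = 4.9300, Var(X) = 4.0919
(b) P(X = 3) = 0.141301
(c) P(X ≤ 6) = 0.787790
(d) P(3 ≤ X ≤ 6) = 0.679904

We have X ~ Binomial(n=29, p=0.17).

(a) Moments:
E[X] = 4.9300
Var(X) = 4.0919
σ = √Var(X) = 2.0228

(b) Point probability using PMF:
P(X = 3) = 0.141301

(c) Cumulative probability using CDF:
P(X ≤ 6) = F(6) = 0.787790

(d) Range probability:
P(3 ≤ X ≤ 6) = P(X ≤ 6) - P(X ≤ 2)
                   = F(6) - F(2)
                   = 0.787790 - 0.107886
                   = 0.679904

This means approximately 68.0% of outcomes fall in the interval [3, 6].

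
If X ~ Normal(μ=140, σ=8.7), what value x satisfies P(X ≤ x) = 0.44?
138.6866

We have X ~ Normal(μ=140, σ=8.7).

We want to find x such that P(X ≤ x) = 0.44.

This is the 44th percentile, which means 44% of values fall below this point.

Using the inverse CDF (quantile function):
x = F⁻¹(0.44) = 138.6866

Verification: P(X ≤ 138.6866) = 0.44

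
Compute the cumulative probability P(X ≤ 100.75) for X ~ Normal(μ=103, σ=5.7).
0.346519

We have X ~ Normal(μ=103, σ=5.7).

The CDF gives us P(X ≤ k).

Using the CDF:
P(X ≤ 100.75) = 0.346519

This means there's approximately a 34.7% chance that X is at most 100.75.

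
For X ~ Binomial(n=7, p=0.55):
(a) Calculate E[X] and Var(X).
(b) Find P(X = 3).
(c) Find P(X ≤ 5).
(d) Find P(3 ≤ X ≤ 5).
(a) E[X] = 3.8500, Var(X) = 1.7325
(b) P(X = 3) = 0.238785
(c) P(X ≤ 5) = 0.897582
(d) P(3 ≤ X ≤ 5) = 0.744654

We have X ~ Binomial(n=7, p=0.55).

(a) Moments:
E[X] = 3.8500
Var(X) = 1.7325
σ = √Var(X) = 1.3162

(b) Point probability using PMF:
P(X = 3) = 0.238785

(c) Cumulative probability using CDF:
P(X ≤ 5) = F(5) = 0.897582

(d) Range probability:
P(3 ≤ X ≤ 5) = P(X ≤ 5) - P(X ≤ 2)
                   = F(5) - F(2)
                   = 0.897582 - 0.152928
                   = 0.744654

This means approximately 74.5% of outcomes fall in the interval [3, 5].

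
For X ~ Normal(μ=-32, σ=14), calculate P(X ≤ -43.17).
0.212477

We have X ~ Normal(μ=-32, σ=14).

The CDF gives us P(X ≤ k).

Using the CDF:
P(X ≤ -43.17) = 0.212477

This means there's approximately a 21.2% chance that X is at most -43.17.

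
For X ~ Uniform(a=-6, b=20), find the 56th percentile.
8.5600

We have X ~ Uniform(a=-6, b=20).

We want to find x such that P(X ≤ x) = 0.56.

This is the 56th percentile, which means 56% of values fall below this point.

Using the inverse CDF (quantile function):
x = F⁻¹(0.56) = 8.5600

Verification: P(X ≤ 8.5600) = 0.56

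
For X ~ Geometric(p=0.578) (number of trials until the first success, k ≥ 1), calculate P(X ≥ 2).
0.422000

We have X ~ Geometric(p=0.578) (number of trials until the first success, k ≥ 1).

For discrete distributions, P(X ≥ 2) = 1 - P(X ≤ 1).

P(X ≤ 1) = 0.578000
P(X ≥ 2) = 1 - 0.578000 = 0.422000

So there's approximately a 42.2% chance that X is at least 2.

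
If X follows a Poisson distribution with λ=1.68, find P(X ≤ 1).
0.499482

We have X ~ Poisson(λ=1.68).

The CDF gives us P(X ≤ k).

Using the CDF:
P(X ≤ 1) = 0.499482

This means there's approximately a 49.9% chance that X is at most 1.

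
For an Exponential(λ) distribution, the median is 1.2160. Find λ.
λ = 0.5700

For X ~ Exponential(λ), the CDF is F(x) = 1 - e^(-λx).
The median m satisfies F(m) = 0.5:
1 - e^(-λm) = 0.5
e^(-λm) = 0.5
λm = ln(2)
m = ln(2) / λ

Given m = 1.2160:
λ = ln(2) / 1.2160 = 0.693147 / 1.2160 = 0.5700

Verification: ln(2) / 0.5700 = 1.2160 ✓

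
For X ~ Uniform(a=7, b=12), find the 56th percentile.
9.8000

We have X ~ Uniform(a=7, b=12).

We want to find x such that P(X ≤ x) = 0.56.

This is the 56th percentile, which means 56% of values fall below this point.

Using the inverse CDF (quantile function):
x = F⁻¹(0.56) = 9.8000

Verification: P(X ≤ 9.8000) = 0.56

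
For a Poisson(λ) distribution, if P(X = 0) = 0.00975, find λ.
λ = 4.6305

For a Poisson(λ) distribution, the PMF at 0 is:
P(X = 0) = λ^0 e^(-λ) / 0! = e^(-λ)

Given P(X = 0) = 0.00975:
e^(-λ) = 0.00975
-λ = ln(0.00975)
λ = -ln(0.00975) = 4.6305

Verification: e^(-4.6305) = 0.00975 ✓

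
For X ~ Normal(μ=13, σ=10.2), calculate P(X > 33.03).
0.024781

We have X ~ Normal(μ=13, σ=10.2).

P(X > 33.03) = 1 - P(X ≤ 33.03)
                = 1 - F(33.03)
                = 1 - 0.975219
                = 0.024781

So there's approximately a 2.5% chance that X exceeds 33.03.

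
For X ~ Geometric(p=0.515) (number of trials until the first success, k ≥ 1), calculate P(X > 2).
0.235225

We have X ~ Geometric(p=0.515) (number of trials until the first success, k ≥ 1).

P(X > 2) = 1 - P(X ≤ 2)
                = 1 - F(2)
                = 1 - 0.764775
                = 0.235225

So there's approximately a 23.5% chance that X exceeds 2.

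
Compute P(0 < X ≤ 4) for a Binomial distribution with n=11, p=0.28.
0.804576

We have X ~ Binomial(n=11, p=0.28).

To find P(0 < X ≤ 4), we use:
P(0 < X ≤ 4) = P(X ≤ 4) - P(X ≤ 0)
                 = F(4) - F(0)
                 = 0.831532 - 0.026956
                 = 0.804576

So there's approximately a 80.5% chance that X falls in this range.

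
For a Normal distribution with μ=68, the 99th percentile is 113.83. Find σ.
σ = 19.7004

For X ~ Normal(μ, σ), the p-th percentile satisfies x = μ + z_p × σ,
where z_p = Φ⁻¹(p) is the standard normal quantile.

Step 1: z_{0.99} = Φ⁻¹(0.99) = 2.3263

Step 2: Solve for σ:
113.83 = 68 + 2.3263 × σ
σ = (113.83 - 68) / 2.3263
σ = 45.83 / 2.3263
σ = 19.7004

Verification: μ + z × σ = 68 + 2.3263 × 19.7004 = 113.83 ✓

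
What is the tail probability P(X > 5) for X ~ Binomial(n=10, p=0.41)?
0.183445

We have X ~ Binomial(n=10, p=0.41).

P(X > 5) = 1 - P(X ≤ 5)
                = 1 - F(5)
                = 1 - 0.816555
                = 0.183445

So there's approximately a 18.3% chance that X exceeds 5.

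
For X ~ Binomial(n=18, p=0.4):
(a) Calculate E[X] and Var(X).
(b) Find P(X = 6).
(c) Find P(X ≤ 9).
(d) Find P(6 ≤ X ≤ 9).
(a) E[X] = 7.2000, Var(X) = 4.3200
(b) P(X = 6) = 0.165518
(c) P(X ≤ 9) = 0.865286
(d) P(6 ≤ X ≤ 9) = 0.656527

We have X ~ Binomial(n=18, p=0.4).

(a) Moments:
E[X] = 7.2000
Var(X) = 4.3200
σ = √Var(X) = 2.0785

(b) Point probability using PMF:
P(X = 6) = 0.165518

(c) Cumulative probability using CDF:
P(X ≤ 9) = F(9) = 0.865286

(d) Range probability:
P(6 ≤ X ≤ 9) = P(X ≤ 9) - P(X ≤ 5)
                   = F(9) - F(5)
                   = 0.865286 - 0.208758
                   = 0.656527

This means approximately 65.7% of outcomes fall in the interval [6, 9].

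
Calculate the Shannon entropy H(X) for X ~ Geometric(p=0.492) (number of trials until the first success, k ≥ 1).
1.4086 nats

We have X ~ Geometric(p=0.492) (number of trials until the first success, k ≥ 1).

The Shannon entropy measures the uncertainty or information content of the distribution.

For a Geometric distribution with p=0.492 (number of trials until the first success, k ≥ 1):
H(X) = 1.4086 nats

(In bits, this would be 2.0321 bits.)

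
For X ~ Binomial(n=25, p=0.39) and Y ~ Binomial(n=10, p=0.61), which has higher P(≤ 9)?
Y has higher probability (P(Y ≤ 9) = 0.9929 > P(X ≤ 9) = 0.4653)

Compute P(≤ 9) for each distribution:

X ~ Binomial(n=25, p=0.39):
P(X ≤ 9) = 0.4653

Y ~ Binomial(n=10, p=0.61):
P(Y ≤ 9) = 0.9929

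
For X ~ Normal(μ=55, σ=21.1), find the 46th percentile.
52.8808

We have X ~ Normal(μ=55, σ=21.1).

We want to find x such that P(X ≤ x) = 0.46.

This is the 46th percentile, which means 46% of values fall below this point.

Using the inverse CDF (quantile function):
x = F⁻¹(0.46) = 52.8808

Verification: P(X ≤ 52.8808) = 0.46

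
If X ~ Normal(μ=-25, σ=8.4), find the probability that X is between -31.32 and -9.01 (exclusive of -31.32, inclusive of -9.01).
0.745606

We have X ~ Normal(μ=-25, σ=8.4).

To find P(-31.32 < X ≤ -9.01), we use:
P(-31.32 < X ≤ -9.01) = P(X ≤ -9.01) - P(X ≤ -31.32)
                 = F(-9.01) - F(-31.32)
                 = 0.971517 - 0.225911
                 = 0.745606

So there's approximately a 74.6% chance that X falls in this range.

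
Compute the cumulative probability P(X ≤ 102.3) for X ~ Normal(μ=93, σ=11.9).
0.782749

We have X ~ Normal(μ=93, σ=11.9).

The CDF gives us P(X ≤ k).

Using the CDF:
P(X ≤ 102.3) = 0.782749

This means there's approximately a 78.3% chance that X is at most 102.3.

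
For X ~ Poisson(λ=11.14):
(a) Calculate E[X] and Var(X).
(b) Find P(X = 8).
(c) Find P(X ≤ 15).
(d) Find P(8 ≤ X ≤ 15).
(a) E[X] = 11.1400, Var(X) = 11.1400
(b) P(X = 8) = 0.085412
(c) P(X ≤ 15) = 0.899737
(d) P(8 ≤ X ≤ 15) = 0.765358

We have X ~ Poisson(λ=11.14).

(a) Moments:
E[X] = 11.1400
Var(X) = 11.1400
σ = √Var(X) = 3.3377

(b) Point probability using PMF:
P(X = 8) = 0.085412

(c) Cumulative probability using CDF:
P(X ≤ 15) = F(15) = 0.899737

(d) Range probability:
P(8 ≤ X ≤ 15) = P(X ≤ 15) - P(X ≤ 7)
                   = F(15) - F(7)
                   = 0.899737 - 0.134379
                   = 0.765358

This means approximately 76.5% of outcomes fall in the interval [8, 15].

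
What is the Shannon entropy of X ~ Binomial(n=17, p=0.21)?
1.9237 nats

We have X ~ Binomial(n=17, p=0.21).

The Shannon entropy measures the uncertainty or information content of the distribution.

For a Binomial distribution with n=17, p=0.21:
H(X) = 1.9237 nats

(In bits, this would be 2.7754 bits.)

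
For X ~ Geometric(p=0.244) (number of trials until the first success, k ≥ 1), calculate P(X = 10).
0.019683

We have X ~ Geometric(p=0.244) (number of trials until the first success, k ≥ 1).

For a Geometric distribution, the PMF gives us the probability of each outcome.

Using the PMF formula:
P(X = 10) = 0.019683

Rounded to 4 decimal places: 0.0197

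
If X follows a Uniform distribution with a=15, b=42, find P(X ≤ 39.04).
0.890370

We have X ~ Uniform(a=15, b=42).

The CDF gives us P(X ≤ k).

Using the CDF:
P(X ≤ 39.04) = 0.890370

This means there's approximately a 89.0% chance that X is at most 39.04.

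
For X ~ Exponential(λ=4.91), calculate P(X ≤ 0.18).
0.586790

We have X ~ Exponential(λ=4.91).

The CDF gives us P(X ≤ k).

Using the CDF:
P(X ≤ 0.18) = 0.586790

This means there's approximately a 58.7% chance that X is at most 0.18.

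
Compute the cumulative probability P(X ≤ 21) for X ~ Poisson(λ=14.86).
0.950958

We have X ~ Poisson(λ=14.86).

The CDF gives us P(X ≤ k).

Using the CDF:
P(X ≤ 21) = 0.950958

This means there's approximately a 95.1% chance that X is at most 21.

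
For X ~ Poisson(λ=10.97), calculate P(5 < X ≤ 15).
0.870790

We have X ~ Poisson(λ=10.97).

To find P(5 < X ≤ 15), we use:
P(5 < X ≤ 15) = P(X ≤ 15) - P(X ≤ 5)
                 = F(15) - F(5)
                 = 0.908988 - 0.038198
                 = 0.870790

So there's approximately a 87.1% chance that X falls in this range.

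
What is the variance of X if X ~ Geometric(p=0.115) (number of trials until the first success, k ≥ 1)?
66.9187

We have X ~ Geometric(p=0.115) (number of trials until the first success, k ≥ 1).

For a Geometric distribution with p=0.115 (number of trials until the first success, k ≥ 1):
Var(X) = 66.9187

The variance measures the spread of the distribution around the mean.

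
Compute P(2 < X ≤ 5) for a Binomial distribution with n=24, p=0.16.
0.588361

We have X ~ Binomial(n=24, p=0.16).

To find P(2 < X ≤ 5), we use:
P(2 < X ≤ 5) = P(X ≤ 5) - P(X ≤ 2)
                 = F(5) - F(2)
                 = 0.825723 - 0.237362
                 = 0.588361

So there's approximately a 58.8% chance that X falls in this range.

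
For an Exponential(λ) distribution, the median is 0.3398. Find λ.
λ = 2.0399

For X ~ Exponential(λ), the CDF is F(x) = 1 - e^(-λx).
The median m satisfies F(m) = 0.5:
1 - e^(-λm) = 0.5
e^(-λm) = 0.5
λm = ln(2)
m = ln(2) / λ

Given m = 0.3398:
λ = ln(2) / 0.3398 = 0.693147 / 0.3398 = 2.0399

Verification: ln(2) / 2.0399 = 0.3398 ✓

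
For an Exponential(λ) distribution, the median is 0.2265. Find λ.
λ = 3.0603

For X ~ Exponential(λ), the CDF is F(x) = 1 - e^(-λx).
The median m satisfies F(m) = 0.5:
1 - e^(-λm) = 0.5
e^(-λm) = 0.5
λm = ln(2)
m = ln(2) / λ

Given m = 0.2265:
λ = ln(2) / 0.2265 = 0.693147 / 0.2265 = 3.0603

Verification: ln(2) / 3.0603 = 0.2265 ✓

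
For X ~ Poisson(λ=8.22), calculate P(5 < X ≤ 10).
0.621561

We have X ~ Poisson(λ=8.22).

To find P(5 < X ≤ 10), we use:
P(5 < X ≤ 10) = P(X ≤ 10) - P(X ≤ 5)
                 = F(10) - F(5)
                 = 0.793465 - 0.171904
                 = 0.621561

So there's approximately a 62.2% chance that X falls in this range.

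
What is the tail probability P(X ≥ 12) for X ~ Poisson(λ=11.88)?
0.524612

We have X ~ Poisson(λ=11.88).

For discrete distributions, P(X ≥ 12) = 1 - P(X ≤ 11).

P(X ≤ 11) = 0.475388
P(X ≥ 12) = 1 - 0.475388 = 0.524612

So there's approximately a 52.5% chance that X is at least 12.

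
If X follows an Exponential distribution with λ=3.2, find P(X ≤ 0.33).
0.652156

We have X ~ Exponential(λ=3.2).

The CDF gives us P(X ≤ k).

Using the CDF:
P(X ≤ 0.33) = 0.652156

This means there's approximately a 65.2% chance that X is at most 0.33.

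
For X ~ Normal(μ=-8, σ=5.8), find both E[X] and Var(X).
E[X] = -8.0000, Var(X) = 33.6400

We have X ~ Normal(μ=-8, σ=5.8).

For a Normal distribution with μ=-8, σ=5.8:

Expected value:
E[X] = -8.0000

Variance:
Var(X) = 33.6400

Standard deviation:
σ = √Var(X) = 5.8000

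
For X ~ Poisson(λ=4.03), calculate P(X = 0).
0.017774

We have X ~ Poisson(λ=4.03).

For a Poisson distribution, the PMF gives us the probability of each outcome.

Using the PMF formula:
P(X = 0) = 0.017774

Rounded to 4 decimal places: 0.0178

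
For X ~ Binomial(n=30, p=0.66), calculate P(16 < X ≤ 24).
0.866574

We have X ~ Binomial(n=30, p=0.66).

To find P(16 < X ≤ 24), we use:
P(16 < X ≤ 24) = P(X ≤ 24) - P(X ≤ 16)
                 = F(24) - F(16)
                 = 0.969960 - 0.103386
                 = 0.866574

So there's approximately a 86.7% chance that X falls in this range.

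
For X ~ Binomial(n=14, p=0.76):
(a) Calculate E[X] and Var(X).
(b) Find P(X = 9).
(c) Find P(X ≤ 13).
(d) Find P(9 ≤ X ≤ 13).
(a) E[X] = 10.6400, Var(X) = 2.5536
(b) P(X = 9) = 0.134847
(c) P(X ≤ 13) = 0.978552
(d) P(9 ≤ X ≤ 13) = 0.883675

We have X ~ Binomial(n=14, p=0.76).

(a) Moments:
E[X] = 10.6400
Var(X) = 2.5536
σ = √Var(X) = 1.5980

(b) Point probability using PMF:
P(X = 9) = 0.134847

(c) Cumulative probability using CDF:
P(X ≤ 13) = F(13) = 0.978552

(d) Range probability:
P(9 ≤ X ≤ 13) = P(X ≤ 13) - P(X ≤ 8)
                   = F(13) - F(8)
                   = 0.978552 - 0.094877
                   = 0.883675

This means approximately 88.4% of outcomes fall in the interval [9, 13].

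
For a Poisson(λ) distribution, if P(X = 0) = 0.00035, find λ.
λ = 7.9576

For a Poisson(λ) distribution, the PMF at 0 is:
P(X = 0) = λ^0 e^(-λ) / 0! = e^(-λ)

Given P(X = 0) = 0.00035:
e^(-λ) = 0.00035
-λ = ln(0.00035)
λ = -ln(0.00035) = 7.9576

Verification: e^(-7.9576) = 0.00035 ✓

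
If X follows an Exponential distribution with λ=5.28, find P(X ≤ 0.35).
0.842448

We have X ~ Exponential(λ=5.28).

The CDF gives us P(X ≤ k).

Using the CDF:
P(X ≤ 0.35) = 0.842448

This means there's approximately a 84.2% chance that X is at most 0.35.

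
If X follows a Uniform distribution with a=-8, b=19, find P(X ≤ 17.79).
0.955185

We have X ~ Uniform(a=-8, b=19).

The CDF gives us P(X ≤ k).

Using the CDF:
P(X ≤ 17.79) = 0.955185

This means there's approximately a 95.5% chance that X is at most 17.79.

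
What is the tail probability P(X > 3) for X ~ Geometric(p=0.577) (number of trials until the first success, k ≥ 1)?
0.075687

We have X ~ Geometric(p=0.577) (number of trials until the first success, k ≥ 1).

P(X > 3) = 1 - P(X ≤ 3)
                = 1 - F(3)
                = 1 - 0.924313
                = 0.075687

So there's approximately a 7.6% chance that X exceeds 3.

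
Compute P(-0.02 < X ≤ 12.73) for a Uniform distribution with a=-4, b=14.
0.708333

We have X ~ Uniform(a=-4, b=14).

To find P(-0.02 < X ≤ 12.73), we use:
P(-0.02 < X ≤ 12.73) = P(X ≤ 12.73) - P(X ≤ -0.02)
                 = F(12.73) - F(-0.02)
                 = 0.929444 - 0.221111
                 = 0.708333

So there's approximately a 70.8% chance that X falls in this range.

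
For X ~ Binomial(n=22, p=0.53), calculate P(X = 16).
0.031176

We have X ~ Binomial(n=22, p=0.53).

For a Binomial distribution, the PMF gives us the probability of each outcome.

Using the PMF formula:
P(X = 16) = 0.031176

Rounded to 4 decimal places: 0.0312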